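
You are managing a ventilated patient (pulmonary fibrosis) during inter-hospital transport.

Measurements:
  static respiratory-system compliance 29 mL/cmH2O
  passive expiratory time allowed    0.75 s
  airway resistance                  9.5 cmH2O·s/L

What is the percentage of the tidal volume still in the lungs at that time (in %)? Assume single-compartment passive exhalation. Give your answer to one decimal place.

6.6

τ = R × C = 9.5 × 29 mL/cmH2O = 9.5 × 0.029 L/cmH2O = 0.2755 s.
Passive exhalation: V(t)/V₀ = e^(−t/τ) = e^(−0.75/0.2755) = 0.06572.
Fraction remaining = 0.06572 → 6.572%.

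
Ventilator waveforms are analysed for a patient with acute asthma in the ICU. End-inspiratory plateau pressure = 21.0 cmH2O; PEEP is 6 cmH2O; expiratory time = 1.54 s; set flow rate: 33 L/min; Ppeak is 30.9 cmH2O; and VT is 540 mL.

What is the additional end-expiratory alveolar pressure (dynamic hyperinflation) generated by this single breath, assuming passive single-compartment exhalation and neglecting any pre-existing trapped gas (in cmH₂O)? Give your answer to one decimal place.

1.4

Flow: 33 L/min ÷ 60 = 0.55 L/s.
R = (PIP − Pplat)/V̇ = (30.9 − 21.0) / 0.55 = 9.9/0.55 = 18.0 cmH2O·s/L.
C = Vt/(Pplat − PEEP) = 540.0 / (21.0 − 6) = 540.0/15.0 = 36.0 mL/cmH2O.
τ = R × C = 18.0 × 0.036 L/cmH2O = 0.648 s.
Fraction remaining = e^(−Te/τ) = e^(−1.54/0.648) = 0.09287; trapped volume = 540.0 × 0.09287 = 50.15 mL.
Additional alveolar pressure from trapping ≈ V_trapped / C = 50.15 / 36.0 = 1.393 cmH2O.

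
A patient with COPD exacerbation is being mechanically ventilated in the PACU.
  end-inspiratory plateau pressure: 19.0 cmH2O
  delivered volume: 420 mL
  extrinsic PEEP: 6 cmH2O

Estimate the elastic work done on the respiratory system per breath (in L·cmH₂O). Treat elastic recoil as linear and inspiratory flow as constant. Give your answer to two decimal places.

Elastic work ≈ ½ × (Pplat − PEEP) × Vt = 0.5 × (19.0 − 6) × 0.420 L = 0.5 × 13.0 × 0.420 = 2.73 L·cmH2O.

2.73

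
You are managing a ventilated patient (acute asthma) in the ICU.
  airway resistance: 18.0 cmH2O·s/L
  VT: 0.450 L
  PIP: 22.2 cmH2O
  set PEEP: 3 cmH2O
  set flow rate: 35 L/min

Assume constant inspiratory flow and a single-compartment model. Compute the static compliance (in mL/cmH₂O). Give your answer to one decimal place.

Flow: 35 L/min ÷ 60 = 0.5833 L/s.
Equation of motion (constant flow): PIP = Vt/C + R·V̇ + PEEP.
Vt/C = PIP − R·V̇ − PEEP = 22.2 − 18.0×0.5833 − 3 = 22.2 − 10.499 − 3 = 8.701 cmH2O.
C = Vt / 8.701 = 450 / 8.701 = 51.718 mL/cmH2O.

51.7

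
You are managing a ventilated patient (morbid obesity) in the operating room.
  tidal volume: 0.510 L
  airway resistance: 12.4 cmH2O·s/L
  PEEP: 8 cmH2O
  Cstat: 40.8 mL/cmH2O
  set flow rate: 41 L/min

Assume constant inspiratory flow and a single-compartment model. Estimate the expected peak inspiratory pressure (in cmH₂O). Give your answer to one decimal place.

29.0

Flow: 41 L/min ÷ 60 = 0.6833 L/s.
Equation of motion (constant flow): PIP = Vt/C + R·V̇ + PEEP.
PIP = 510/40.8 + 12.4×0.6833 + 8 = 12.5 + 8.473 + 8 = 28.973 cmH2O.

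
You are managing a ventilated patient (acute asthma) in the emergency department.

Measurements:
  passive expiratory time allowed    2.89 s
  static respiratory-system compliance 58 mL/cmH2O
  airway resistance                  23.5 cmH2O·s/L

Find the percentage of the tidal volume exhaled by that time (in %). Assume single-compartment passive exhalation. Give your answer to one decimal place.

88.0

τ = R × C = 23.5 × 58 mL/cmH2O = 23.5 × 0.058 L/cmH2O = 1.363 s.
Passive exhalation: V(t)/V₀ = e^(−t/τ) = e^(−2.89/1.363) = 0.12.
Fraction exhaled = 1 − 0.12 = 0.88 → 88.0%.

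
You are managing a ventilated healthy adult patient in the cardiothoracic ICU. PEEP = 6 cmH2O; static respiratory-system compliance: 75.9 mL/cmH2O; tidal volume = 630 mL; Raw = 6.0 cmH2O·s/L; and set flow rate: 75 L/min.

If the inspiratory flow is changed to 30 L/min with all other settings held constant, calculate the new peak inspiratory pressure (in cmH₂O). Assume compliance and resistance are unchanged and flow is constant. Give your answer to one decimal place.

17.3

Flow: 75 L/min ÷ 60 = 1.25 L/s.
New flow: 30 L/min ÷ 60 = 0.5 L/s.
PIP = Vt/C + R·V̇ + PEEP (constant-flow equation of motion).
Only the resistive term changes: ΔPIP = R × ΔV̇ = 6.0 × (0.5 − 1.25) = 6.0 × -0.75 = -4.5 cmH2O.
Original PIP = 630/75.9 + 6.0×1.25 + 6 = 21.8 cmH2O; new PIP = 21.8 + (-4.5) = 17.3 cmH2O.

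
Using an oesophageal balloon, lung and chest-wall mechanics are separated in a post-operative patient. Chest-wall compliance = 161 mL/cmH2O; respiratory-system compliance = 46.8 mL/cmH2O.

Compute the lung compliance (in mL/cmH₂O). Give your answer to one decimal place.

66.0

1/CL = 1/Crs − 1/Ccw.
1/CL = 1/46.8 − 1/161 = 0.01516.
CL = 65.963 mL/cmH2O.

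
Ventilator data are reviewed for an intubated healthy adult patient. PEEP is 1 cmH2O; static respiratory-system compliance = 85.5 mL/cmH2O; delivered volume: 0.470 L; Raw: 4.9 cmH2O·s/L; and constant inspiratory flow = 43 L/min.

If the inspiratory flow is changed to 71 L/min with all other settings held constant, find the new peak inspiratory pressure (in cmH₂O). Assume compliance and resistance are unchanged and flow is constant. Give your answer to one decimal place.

Flow: 43 L/min ÷ 60 = 0.7167 L/s.
New flow: 71 L/min ÷ 60 = 1.1833 L/s.
PIP = Vt/C + R·V̇ + PEEP (constant-flow equation of motion).
Only the resistive term changes: ΔPIP = R × ΔV̇ = 4.9 × (1.1833 − 0.7167) = 4.9 × 0.4666 = 2.286 cmH2O.
Original PIP = 470/85.5 + 4.9×0.7167 + 1 = 10.009 cmH2O; new PIP = 10.009 + (2.286) = 12.295 cmH2O.

12.3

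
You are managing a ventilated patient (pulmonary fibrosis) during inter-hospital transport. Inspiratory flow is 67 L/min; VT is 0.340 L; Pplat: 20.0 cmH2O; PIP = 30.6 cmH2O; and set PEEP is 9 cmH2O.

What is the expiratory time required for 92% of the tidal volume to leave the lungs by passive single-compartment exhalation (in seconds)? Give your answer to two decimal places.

Flow: 67 L/min ÷ 60 = 1.1167 L/s.
R = (PIP − Pplat)/V̇ = (30.6 − 20.0) / 1.1167 = 10.6/1.1167 = 9.492 cmH2O·s/L.
C = Vt/(Pplat − PEEP) = 340.0 / (20.0 − 9) = 340.0/11.0 = 30.909 mL/cmH2O.
τ = R × C = 9.492 × 0.03091 L/cmH2O = 0.2934 s.
t = −τ·ln(1 − 0.92) = −0.2934·ln(0.08) = 0.741 s.

0.74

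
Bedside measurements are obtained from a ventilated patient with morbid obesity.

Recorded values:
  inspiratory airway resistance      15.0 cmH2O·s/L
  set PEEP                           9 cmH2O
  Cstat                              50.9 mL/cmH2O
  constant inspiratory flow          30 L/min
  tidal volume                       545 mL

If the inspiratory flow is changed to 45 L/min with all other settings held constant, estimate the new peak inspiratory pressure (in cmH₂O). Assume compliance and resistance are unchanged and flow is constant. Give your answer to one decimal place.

Flow: 30 L/min ÷ 60 = 0.5 L/s.
New flow: 45 L/min ÷ 60 = 0.75 L/s.
PIP = Vt/C + R·V̇ + PEEP (constant-flow equation of motion).
Only the resistive term changes: ΔPIP = R × ΔV̇ = 15.0 × (0.75 − 0.5) = 15.0 × 0.25 = 3.75 cmH2O.
Original PIP = 545/50.9 + 15.0×0.5 + 9 = 27.207 cmH2O; new PIP = 27.207 + (3.75) = 30.957 cmH2O.

31.0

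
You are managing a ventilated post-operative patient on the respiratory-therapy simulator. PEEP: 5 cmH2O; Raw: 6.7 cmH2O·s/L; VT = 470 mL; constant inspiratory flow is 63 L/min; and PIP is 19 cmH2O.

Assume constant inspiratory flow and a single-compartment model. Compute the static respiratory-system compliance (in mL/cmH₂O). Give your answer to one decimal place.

67.5

Flow: 63 L/min ÷ 60 = 1.05 L/s.
Equation of motion (constant flow): PIP = Vt/C + R·V̇ + PEEP.
Vt/C = PIP − R·V̇ − PEEP = 19 − 6.7×1.05 − 5 = 19 − 7.035 − 5 = 6.965 cmH2O.
C = Vt / 6.965 = 470 / 6.965 = 67.48 mL/cmH2O.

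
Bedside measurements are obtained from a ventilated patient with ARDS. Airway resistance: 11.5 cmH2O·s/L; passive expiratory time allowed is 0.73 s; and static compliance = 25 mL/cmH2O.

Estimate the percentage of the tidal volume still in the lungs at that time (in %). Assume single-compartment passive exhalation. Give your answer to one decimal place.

τ = R × C = 11.5 × 25 mL/cmH2O = 11.5 × 0.025 L/cmH2O = 0.2875 s.
Passive exhalation: V(t)/V₀ = e^(−t/τ) = e^(−0.73/0.2875) = 0.07894.
Fraction remaining = 0.07894 → 7.894%.

7.9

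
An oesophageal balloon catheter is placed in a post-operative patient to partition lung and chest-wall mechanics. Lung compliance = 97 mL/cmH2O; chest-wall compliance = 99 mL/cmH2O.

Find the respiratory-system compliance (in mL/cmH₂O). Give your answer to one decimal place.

49.0

Lung and chest wall are elastances in series: 1/Crs = 1/CL + 1/Ccw.
1/Crs = 1/97 + 1/99 = 0.02041.
Crs = 48.996 mL/cmH2O.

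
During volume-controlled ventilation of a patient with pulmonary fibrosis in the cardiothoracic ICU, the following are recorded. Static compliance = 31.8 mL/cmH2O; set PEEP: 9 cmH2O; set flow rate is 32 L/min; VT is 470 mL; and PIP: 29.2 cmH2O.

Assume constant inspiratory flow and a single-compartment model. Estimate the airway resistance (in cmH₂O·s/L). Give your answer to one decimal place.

10.2

Flow: 32 L/min ÷ 60 = 0.5333 L/s.
Equation of motion (constant flow): PIP = Vt/C + R·V̇ + PEEP.
R·V̇ = PIP − Vt/C − PEEP = 29.2 − 470/31.8 − 9 = 29.2 − 14.78 − 9 = 5.42 cmH2O.
R = 5.42 / 0.5333 = 10.163 cmH2O·s/L.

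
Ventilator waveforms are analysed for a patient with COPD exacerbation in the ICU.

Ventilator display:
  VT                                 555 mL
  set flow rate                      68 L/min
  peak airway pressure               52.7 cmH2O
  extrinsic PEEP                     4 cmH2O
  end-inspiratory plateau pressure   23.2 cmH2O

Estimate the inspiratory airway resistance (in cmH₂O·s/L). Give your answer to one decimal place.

Flow: 68 L/min ÷ 60 = 1.1333 L/s.
Raw = (PIP − Pplat) / flow = (52.7 − 23.2) / 1.1333 = 29.5 / 1.1333 = 26.03 cmH2O·s/L.

26.0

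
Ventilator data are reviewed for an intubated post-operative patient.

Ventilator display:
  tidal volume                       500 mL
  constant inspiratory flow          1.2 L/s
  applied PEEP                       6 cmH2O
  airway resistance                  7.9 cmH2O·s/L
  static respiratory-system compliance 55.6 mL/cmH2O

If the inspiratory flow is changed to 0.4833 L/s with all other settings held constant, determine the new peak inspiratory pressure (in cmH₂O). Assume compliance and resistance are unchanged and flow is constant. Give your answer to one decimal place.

PIP = Vt/C + R·V̇ + PEEP (constant-flow equation of motion).
Only the resistive term changes: ΔPIP = R × ΔV̇ = 7.9 × (0.4833 − 1.2) = 7.9 × -0.7167 = -5.662 cmH2O.
Original PIP = 500/55.6 + 7.9×1.2 + 6 = 24.473 cmH2O; new PIP = 24.473 + (-5.662) = 18.811 cmH2O.

18.8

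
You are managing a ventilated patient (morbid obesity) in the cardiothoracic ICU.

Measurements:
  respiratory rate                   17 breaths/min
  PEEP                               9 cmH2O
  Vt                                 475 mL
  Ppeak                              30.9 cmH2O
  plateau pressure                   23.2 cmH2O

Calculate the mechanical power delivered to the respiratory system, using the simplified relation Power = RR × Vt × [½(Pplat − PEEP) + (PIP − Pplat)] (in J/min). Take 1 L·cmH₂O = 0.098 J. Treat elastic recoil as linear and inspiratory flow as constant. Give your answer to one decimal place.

11.7

Per-breath work = Vt × [½(Pplat−PEEP) + (PIP−Pplat)] = 0.475 × [0.5×14.2 + 7.7] = 0.475 × 14.8 = 7.03 L·cmH2O.
Power = 17 × 7.03 = 119.51 L·cmH2O/min.
× 0.098 J/(L·cmH2O) → 11.712 J/min.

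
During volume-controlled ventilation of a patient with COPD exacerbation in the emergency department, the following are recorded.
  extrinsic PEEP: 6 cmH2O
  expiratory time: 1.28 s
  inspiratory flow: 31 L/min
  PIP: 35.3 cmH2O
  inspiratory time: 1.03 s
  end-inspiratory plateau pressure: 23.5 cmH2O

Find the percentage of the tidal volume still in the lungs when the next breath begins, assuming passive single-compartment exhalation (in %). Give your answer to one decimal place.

Flow: 31 L/min ÷ 60 = 0.5167 L/s.
Vt = flow × Ti = 0.5167 L/s × 1.03 s × 1000 mL/L = 532.2 mL.
R = (PIP − Pplat)/V̇ = (35.3 − 23.5) / 0.5167 = 11.8/0.5167 = 22.837 cmH2O·s/L.
C = Vt/(Pplat − PEEP) = 532.2 / (23.5 − 6) = 532.2/17.5 = 30.411 mL/cmH2O.
τ = R × C = 22.837 × 0.03041 L/cmH2O = 0.6945 s.
Fraction remaining at end-expiration = e^(−Te/τ) = e^(−1.28/0.6945) = 0.1583 → 15.83%.

15.8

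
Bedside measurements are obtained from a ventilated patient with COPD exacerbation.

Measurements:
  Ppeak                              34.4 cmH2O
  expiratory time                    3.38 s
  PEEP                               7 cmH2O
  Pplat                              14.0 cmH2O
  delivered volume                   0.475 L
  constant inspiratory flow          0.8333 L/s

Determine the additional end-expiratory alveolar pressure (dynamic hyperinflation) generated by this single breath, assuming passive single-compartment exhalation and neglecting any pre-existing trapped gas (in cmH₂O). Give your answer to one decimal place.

R = (PIP − Pplat)/V̇ = (34.4 − 14.0) / 0.8333 = 20.4/0.8333 = 24.481 cmH2O·s/L.
C = Vt/(Pplat − PEEP) = 475.0 / (14.0 − 7) = 475.0/7.0 = 67.857 mL/cmH2O.
τ = R × C = 24.481 × 0.06786 L/cmH2O = 1.661 s.
Fraction remaining = e^(−Te/τ) = e^(−3.38/1.661) = 0.1307; trapped volume = 475.0 × 0.1307 = 62.083 mL.
Additional alveolar pressure from trapping ≈ V_trapped / C = 62.083 / 67.857 = 0.9149 cmH2O.

0.9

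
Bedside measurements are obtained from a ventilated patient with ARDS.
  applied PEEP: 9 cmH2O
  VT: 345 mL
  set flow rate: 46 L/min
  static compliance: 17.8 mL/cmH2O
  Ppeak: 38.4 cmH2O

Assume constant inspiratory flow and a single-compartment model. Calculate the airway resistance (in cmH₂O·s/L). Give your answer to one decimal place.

Flow: 46 L/min ÷ 60 = 0.7667 L/s.
Equation of motion (constant flow): PIP = Vt/C + R·V̇ + PEEP.
R·V̇ = PIP − Vt/C − PEEP = 38.4 − 345/17.8 − 9 = 38.4 − 19.382 − 9 = 10.018 cmH2O.
R = 10.018 / 0.7667 = 13.066 cmH2O·s/L.

13.1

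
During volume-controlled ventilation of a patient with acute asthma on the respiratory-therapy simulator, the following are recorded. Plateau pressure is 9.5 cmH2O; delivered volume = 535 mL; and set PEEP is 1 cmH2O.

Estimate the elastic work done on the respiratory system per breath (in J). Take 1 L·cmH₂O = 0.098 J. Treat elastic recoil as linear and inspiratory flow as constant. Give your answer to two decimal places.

Elastic work ≈ ½ × (Pplat − PEEP) × Vt = 0.5 × (9.5 − 1) × 0.535 L = 0.5 × 8.5 × 0.535 = 2.274 L·cmH2O.
× 0.098 J/(L·cmH2O) → 0.2229 J.

0.22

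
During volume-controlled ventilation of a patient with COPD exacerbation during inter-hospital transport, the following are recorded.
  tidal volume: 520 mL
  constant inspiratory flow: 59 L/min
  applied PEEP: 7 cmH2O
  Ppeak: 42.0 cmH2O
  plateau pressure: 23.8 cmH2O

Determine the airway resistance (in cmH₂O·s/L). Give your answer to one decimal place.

Flow: 59 L/min ÷ 60 = 0.9833 L/s.
Raw = (PIP − Pplat) / flow = (42.0 − 23.8) / 0.9833 = 18.2 / 0.9833 = 18.509 cmH2O·s/L.

18.5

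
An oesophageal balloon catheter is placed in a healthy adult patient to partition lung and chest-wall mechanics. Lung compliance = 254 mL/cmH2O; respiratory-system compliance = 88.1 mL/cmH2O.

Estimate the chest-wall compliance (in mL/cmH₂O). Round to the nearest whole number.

135

1/Ccw = 1/Crs − 1/CL.
1/Ccw = 1/88.1 − 1/254 = 0.007414.
Ccw = 134.88 mL/cmH2O.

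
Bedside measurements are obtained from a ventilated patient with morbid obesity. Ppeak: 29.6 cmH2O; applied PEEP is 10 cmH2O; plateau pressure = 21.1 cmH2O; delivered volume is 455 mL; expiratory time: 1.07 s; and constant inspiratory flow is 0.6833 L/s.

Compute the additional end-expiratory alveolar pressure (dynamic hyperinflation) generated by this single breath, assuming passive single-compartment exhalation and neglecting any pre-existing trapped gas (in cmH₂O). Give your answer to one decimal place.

R = (PIP − Pplat)/V̇ = (29.6 − 21.1) / 0.6833 = 8.5/0.6833 = 12.44 cmH2O·s/L.
C = Vt/(Pplat − PEEP) = 455.0 / (21.1 − 10) = 455.0/11.1 = 40.991 mL/cmH2O.
τ = R × C = 12.44 × 0.04099 L/cmH2O = 0.5099 s.
Fraction remaining = e^(−Te/τ) = e^(−1.07/0.5099) = 0.1226; trapped volume = 455.0 × 0.1226 = 55.783 mL.
Additional alveolar pressure from trapping ≈ V_trapped / C = 55.783 / 40.991 = 1.361 cmH2O.

1.4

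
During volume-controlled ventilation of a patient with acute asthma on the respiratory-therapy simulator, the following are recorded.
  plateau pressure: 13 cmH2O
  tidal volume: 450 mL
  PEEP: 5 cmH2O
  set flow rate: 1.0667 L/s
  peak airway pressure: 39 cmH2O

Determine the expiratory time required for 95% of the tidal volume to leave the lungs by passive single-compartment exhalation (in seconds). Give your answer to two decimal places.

4.11

R = (PIP − Pplat)/V̇ = (39 − 13) / 1.0667 = 26.0/1.0667 = 24.374 cmH2O·s/L.
C = Vt/(Pplat − PEEP) = 450.0 / (13 − 5) = 450.0/8.0 = 56.25 mL/cmH2O.
τ = R × C = 24.374 × 0.05625 L/cmH2O = 1.371 s.
t = −τ·ln(1 − 0.95) = −1.371·ln(0.05) = 4.107 s.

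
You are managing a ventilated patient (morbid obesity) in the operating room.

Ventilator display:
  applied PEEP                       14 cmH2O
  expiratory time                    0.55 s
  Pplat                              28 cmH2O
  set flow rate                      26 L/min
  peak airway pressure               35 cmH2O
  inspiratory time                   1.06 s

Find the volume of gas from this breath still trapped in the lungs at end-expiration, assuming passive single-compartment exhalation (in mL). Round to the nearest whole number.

Flow: 26 L/min ÷ 60 = 0.4333 L/s.
Vt = flow × Ti = 0.4333 L/s × 1.06 s × 1000 mL/L = 459.3 mL.
R = (PIP − Pplat)/V̇ = (35 − 28) / 0.4333 = 7.0/0.4333 = 16.155 cmH2O·s/L.
C = Vt/(Pplat − PEEP) = 459.3 / (28 − 14) = 459.3/14.0 = 32.807 mL/cmH2O.
τ = R × C = 16.155 × 0.03281 L/cmH2O = 0.53 s.
Fraction remaining = e^(−Te/τ) = e^(−0.55/0.53) = 0.3543.
Trapped volume = 459.3 × 0.3543 = 162.73 mL.

163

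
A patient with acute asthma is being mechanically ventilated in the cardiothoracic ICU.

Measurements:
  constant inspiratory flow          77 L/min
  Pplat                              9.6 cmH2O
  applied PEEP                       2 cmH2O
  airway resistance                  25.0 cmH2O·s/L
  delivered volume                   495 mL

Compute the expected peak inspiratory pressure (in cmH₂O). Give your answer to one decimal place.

Flow: 77 L/min ÷ 60 = 1.2833 L/s.
PIP = Pplat + Raw × flow = 9.6 + 25.0 × 1.2833 = 9.6 + 32.083 = 41.683 cmH2O.

41.7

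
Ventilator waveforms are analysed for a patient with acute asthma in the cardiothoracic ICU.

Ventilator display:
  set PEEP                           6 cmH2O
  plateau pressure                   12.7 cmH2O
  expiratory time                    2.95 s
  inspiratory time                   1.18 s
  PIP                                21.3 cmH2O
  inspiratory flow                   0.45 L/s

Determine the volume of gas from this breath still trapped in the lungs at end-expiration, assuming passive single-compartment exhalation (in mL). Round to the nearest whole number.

76

Vt = flow × Ti = 0.45 L/s × 1.18 s × 1000 mL/L = 531.0 mL.
R = (PIP − Pplat)/V̇ = (21.3 − 12.7) / 0.45 = 8.6/0.45 = 19.111 cmH2O·s/L.
C = Vt/(Pplat − PEEP) = 531.0 / (12.7 − 6) = 531.0/6.7 = 79.254 mL/cmH2O.
τ = R × C = 19.111 × 0.07925 L/cmH2O = 1.515 s.
Fraction remaining = e^(−Te/τ) = e^(−2.95/1.515) = 0.1427.
Trapped volume = 531.0 × 0.1427 = 75.774 mL.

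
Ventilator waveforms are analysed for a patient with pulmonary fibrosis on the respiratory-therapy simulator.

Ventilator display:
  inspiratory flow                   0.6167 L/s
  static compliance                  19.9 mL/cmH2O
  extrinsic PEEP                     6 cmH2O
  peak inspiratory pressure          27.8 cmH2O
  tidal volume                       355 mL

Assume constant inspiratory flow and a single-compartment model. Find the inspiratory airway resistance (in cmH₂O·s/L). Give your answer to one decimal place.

6.4

Equation of motion (constant flow): PIP = Vt/C + R·V̇ + PEEP.
R·V̇ = PIP − Vt/C − PEEP = 27.8 − 355/19.9 − 6 = 27.8 − 17.839 − 6 = 3.961 cmH2O.
R = 3.961 / 0.6167 = 6.423 cmH2O·s/L.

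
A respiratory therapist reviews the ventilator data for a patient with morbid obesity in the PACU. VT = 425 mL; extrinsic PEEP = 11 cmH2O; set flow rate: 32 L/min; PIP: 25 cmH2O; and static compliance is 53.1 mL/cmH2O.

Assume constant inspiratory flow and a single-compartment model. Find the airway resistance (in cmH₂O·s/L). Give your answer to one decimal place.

Flow: 32 L/min ÷ 60 = 0.5333 L/s.
Equation of motion (constant flow): PIP = Vt/C + R·V̇ + PEEP.
R·V̇ = PIP − Vt/C − PEEP = 25 − 425/53.1 − 11 = 25 − 8.004 − 11 = 5.996 cmH2O.
R = 5.996 / 0.5333 = 11.243 cmH2O·s/L.

11.2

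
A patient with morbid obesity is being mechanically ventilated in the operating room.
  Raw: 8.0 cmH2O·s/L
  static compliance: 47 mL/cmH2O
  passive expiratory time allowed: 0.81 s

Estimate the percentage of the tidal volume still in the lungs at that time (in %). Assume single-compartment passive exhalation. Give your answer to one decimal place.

τ = R × C = 8.0 × 47 mL/cmH2O = 8.0 × 0.047 L/cmH2O = 0.376 s.
Passive exhalation: V(t)/V₀ = e^(−t/τ) = e^(−0.81/0.376) = 0.116.
Fraction remaining = 0.116 → 11.6%.

11.6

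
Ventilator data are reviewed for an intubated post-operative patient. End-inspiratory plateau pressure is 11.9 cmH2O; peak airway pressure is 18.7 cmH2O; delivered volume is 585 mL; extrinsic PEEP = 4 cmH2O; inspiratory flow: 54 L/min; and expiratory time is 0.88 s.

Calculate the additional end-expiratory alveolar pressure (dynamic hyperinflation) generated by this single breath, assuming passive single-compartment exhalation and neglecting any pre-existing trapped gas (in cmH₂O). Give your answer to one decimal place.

1.6

Flow: 54 L/min ÷ 60 = 0.9 L/s.
R = (PIP − Pplat)/V̇ = (18.7 − 11.9) / 0.9 = 6.8/0.9 = 7.556 cmH2O·s/L.
C = Vt/(Pplat − PEEP) = 585.0 / (11.9 − 4) = 585.0/7.9 = 74.051 mL/cmH2O.
τ = R × C = 7.556 × 0.07405 L/cmH2O = 0.5595 s.
Fraction remaining = e^(−Te/τ) = e^(−0.88/0.5595) = 0.2075; trapped volume = 585.0 × 0.2075 = 121.39 mL.
Additional alveolar pressure from trapping ≈ V_trapped / C = 121.39 / 74.051 = 1.639 cmH2O.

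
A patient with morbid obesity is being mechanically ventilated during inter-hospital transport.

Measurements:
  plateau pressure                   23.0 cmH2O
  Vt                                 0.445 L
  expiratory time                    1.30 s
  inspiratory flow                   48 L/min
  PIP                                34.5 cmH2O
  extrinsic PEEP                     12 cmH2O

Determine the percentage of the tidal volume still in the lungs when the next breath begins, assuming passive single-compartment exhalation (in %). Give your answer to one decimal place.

Flow: 48 L/min ÷ 60 = 0.8 L/s.
R = (PIP − Pplat)/V̇ = (34.5 − 23.0) / 0.8 = 11.5/0.8 = 14.375 cmH2O·s/L.
C = Vt/(Pplat − PEEP) = 445.0 / (23.0 − 12) = 445.0/11.0 = 40.455 mL/cmH2O.
τ = R × C = 14.375 × 0.04046 L/cmH2O = 0.5816 s.
Fraction remaining at end-expiration = e^(−Te/τ) = e^(−1.30/0.5816) = 0.107 → 10.7%.

10.7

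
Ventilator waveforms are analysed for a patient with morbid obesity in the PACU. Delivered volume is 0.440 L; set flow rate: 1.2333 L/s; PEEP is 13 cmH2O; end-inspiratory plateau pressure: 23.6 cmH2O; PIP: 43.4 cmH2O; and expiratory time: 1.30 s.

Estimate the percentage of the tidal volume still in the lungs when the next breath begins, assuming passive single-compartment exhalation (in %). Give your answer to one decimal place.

14.2

R = (PIP − Pplat)/V̇ = (43.4 − 23.6) / 1.2333 = 19.8/1.2333 = 16.054 cmH2O·s/L.
C = Vt/(Pplat − PEEP) = 440.0 / (23.6 − 13) = 440.0/10.6 = 41.509 mL/cmH2O.
τ = R × C = 16.054 × 0.04151 L/cmH2O = 0.6664 s.
Fraction remaining at end-expiration = e^(−Te/τ) = e^(−1.30/0.6664) = 0.1422 → 14.22%.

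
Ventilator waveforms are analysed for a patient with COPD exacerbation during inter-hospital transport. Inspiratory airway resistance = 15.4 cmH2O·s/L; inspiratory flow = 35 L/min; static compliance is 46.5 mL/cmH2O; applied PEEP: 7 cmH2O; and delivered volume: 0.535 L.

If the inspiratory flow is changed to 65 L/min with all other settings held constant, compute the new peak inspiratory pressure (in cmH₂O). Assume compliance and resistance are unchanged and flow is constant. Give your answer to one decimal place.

35.2

Flow: 35 L/min ÷ 60 = 0.5833 L/s.
New flow: 65 L/min ÷ 60 = 1.0833 L/s.
PIP = Vt/C + R·V̇ + PEEP (constant-flow equation of motion).
Only the resistive term changes: ΔPIP = R × ΔV̇ = 15.4 × (1.0833 − 0.5833) = 15.4 × 0.5 = 7.7 cmH2O.
Original PIP = 535/46.5 + 15.4×0.5833 + 7 = 27.488 cmH2O; new PIP = 27.488 + (7.7) = 35.188 cmH2O.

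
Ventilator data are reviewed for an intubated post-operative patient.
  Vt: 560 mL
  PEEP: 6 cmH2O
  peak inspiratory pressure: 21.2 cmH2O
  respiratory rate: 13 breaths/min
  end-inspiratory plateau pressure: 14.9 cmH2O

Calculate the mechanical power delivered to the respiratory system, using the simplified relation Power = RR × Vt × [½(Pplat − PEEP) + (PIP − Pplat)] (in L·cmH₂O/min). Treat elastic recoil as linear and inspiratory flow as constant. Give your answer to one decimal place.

78.3

Per-breath work = Vt × [½(Pplat−PEEP) + (PIP−Pplat)] = 0.560 × [0.5×8.9 + 6.3] = 0.560 × 10.75 = 6.02 L·cmH2O.
Power = 13 × 6.02 = 78.26 L·cmH2O/min.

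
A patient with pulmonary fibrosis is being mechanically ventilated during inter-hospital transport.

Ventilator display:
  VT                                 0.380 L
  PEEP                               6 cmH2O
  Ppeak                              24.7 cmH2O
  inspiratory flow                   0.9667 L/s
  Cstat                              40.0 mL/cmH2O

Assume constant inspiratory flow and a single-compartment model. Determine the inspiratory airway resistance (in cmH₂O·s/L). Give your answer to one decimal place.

9.5

Equation of motion (constant flow): PIP = Vt/C + R·V̇ + PEEP.
R·V̇ = PIP − Vt/C − PEEP = 24.7 − 380/40.0 − 6 = 24.7 − 9.5 − 6 = 9.2 cmH2O.
R = 9.2 / 0.9667 = 9.517 cmH2O·s/L.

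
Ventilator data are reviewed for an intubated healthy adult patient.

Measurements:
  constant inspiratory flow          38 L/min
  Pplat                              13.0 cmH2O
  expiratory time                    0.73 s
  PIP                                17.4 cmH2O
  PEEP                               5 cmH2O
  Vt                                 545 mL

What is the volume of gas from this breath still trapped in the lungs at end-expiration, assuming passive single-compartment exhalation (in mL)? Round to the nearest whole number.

117

Flow: 38 L/min ÷ 60 = 0.6333 L/s.
R = (PIP − Pplat)/V̇ = (17.4 − 13.0) / 0.6333 = 4.4/0.6333 = 6.948 cmH2O·s/L.
C = Vt/(Pplat − PEEP) = 545.0 / (13.0 − 5) = 545.0/8.0 = 68.125 mL/cmH2O.
τ = R × C = 6.948 × 0.06813 L/cmH2O = 0.4734 s.
Fraction remaining = e^(−Te/τ) = e^(−0.73/0.4734) = 0.2139.
Trapped volume = 545.0 × 0.2139 = 116.58 mL.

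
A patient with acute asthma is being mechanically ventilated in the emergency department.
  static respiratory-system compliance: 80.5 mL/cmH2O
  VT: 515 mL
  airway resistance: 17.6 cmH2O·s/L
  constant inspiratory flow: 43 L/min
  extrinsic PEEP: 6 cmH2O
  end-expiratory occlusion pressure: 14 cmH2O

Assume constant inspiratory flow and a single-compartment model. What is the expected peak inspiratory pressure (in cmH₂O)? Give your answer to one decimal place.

Flow: 43 L/min ÷ 60 = 0.7167 L/s.
Total PEEP = 14 cmH2O (set 6 + intrinsic 8); this is the baseline alveolar pressure.
Equation of motion (constant flow): PIP = Vt/C + R·V̇ + PEEP.
PIP = 515/80.5 + 17.6×0.7167 + 14 = 6.398 + 12.614 + 14 = 33.012 cmH2O.

33.0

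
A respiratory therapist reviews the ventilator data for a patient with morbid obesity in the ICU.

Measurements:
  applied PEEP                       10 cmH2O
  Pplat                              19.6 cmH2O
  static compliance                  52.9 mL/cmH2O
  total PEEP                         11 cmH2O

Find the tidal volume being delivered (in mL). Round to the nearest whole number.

455

End-expiratory occlusion gives total PEEP = 11 cmH2O (intrinsic PEEP = 11 − 10 = 1). Use total PEEP for the elastic gradient.
Vt = Cstat × (Pplat − PEEPtotal) = 52.9 × (19.6 − 11) = 52.9 × 8.6 = 454.94 mL.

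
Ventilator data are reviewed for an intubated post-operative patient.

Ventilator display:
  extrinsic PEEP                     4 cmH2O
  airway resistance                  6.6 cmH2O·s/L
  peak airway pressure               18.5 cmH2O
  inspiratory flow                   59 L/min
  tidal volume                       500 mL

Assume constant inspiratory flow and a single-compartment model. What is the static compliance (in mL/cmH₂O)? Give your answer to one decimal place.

Flow: 59 L/min ÷ 60 = 0.9833 L/s.
Equation of motion (constant flow): PIP = Vt/C + R·V̇ + PEEP.
Vt/C = PIP − R·V̇ − PEEP = 18.5 − 6.6×0.9833 − 4 = 18.5 − 6.49 − 4 = 8.01 cmH2O.
C = Vt / 8.01 = 500 / 8.01 = 62.422 mL/cmH2O.

62.4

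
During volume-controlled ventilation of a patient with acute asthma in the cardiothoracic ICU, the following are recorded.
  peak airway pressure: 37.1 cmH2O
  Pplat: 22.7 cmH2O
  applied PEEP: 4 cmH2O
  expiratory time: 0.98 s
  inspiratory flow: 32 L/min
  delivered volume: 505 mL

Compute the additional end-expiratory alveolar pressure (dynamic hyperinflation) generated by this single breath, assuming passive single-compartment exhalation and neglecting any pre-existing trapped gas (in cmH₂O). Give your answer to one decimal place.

4.9

Flow: 32 L/min ÷ 60 = 0.5333 L/s.
R = (PIP − Pplat)/V̇ = (37.1 − 22.7) / 0.5333 = 14.4/0.5333 = 27.002 cmH2O·s/L.
C = Vt/(Pplat − PEEP) = 505.0 / (22.7 − 4) = 505.0/18.7 = 27.005 mL/cmH2O.
τ = R × C = 27.002 × 0.02701 L/cmH2O = 0.7293 s.
Fraction remaining = e^(−Te/τ) = e^(−0.98/0.7293) = 0.2609; trapped volume = 505.0 × 0.2609 = 131.75 mL.
Additional alveolar pressure from trapping ≈ V_trapped / C = 131.75 / 27.005 = 4.879 cmH2O.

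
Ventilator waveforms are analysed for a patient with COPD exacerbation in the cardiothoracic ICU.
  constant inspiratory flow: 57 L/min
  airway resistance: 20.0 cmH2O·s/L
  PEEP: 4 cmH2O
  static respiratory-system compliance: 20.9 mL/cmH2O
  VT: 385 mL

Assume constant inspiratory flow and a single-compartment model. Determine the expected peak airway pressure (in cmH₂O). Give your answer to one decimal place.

41.4

Flow: 57 L/min ÷ 60 = 0.95 L/s.
Equation of motion (constant flow): PIP = Vt/C + R·V̇ + PEEP.
PIP = 385/20.9 + 20.0×0.95 + 4 = 18.421 + 19.0 + 4 = 41.421 cmH2O.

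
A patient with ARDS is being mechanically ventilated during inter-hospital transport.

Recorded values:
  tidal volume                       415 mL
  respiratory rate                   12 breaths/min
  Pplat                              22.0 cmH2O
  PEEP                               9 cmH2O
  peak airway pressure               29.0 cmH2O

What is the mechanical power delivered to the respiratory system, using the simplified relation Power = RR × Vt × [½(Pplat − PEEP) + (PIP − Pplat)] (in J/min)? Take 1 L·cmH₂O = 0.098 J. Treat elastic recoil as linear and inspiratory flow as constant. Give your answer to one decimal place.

Per-breath work = Vt × [½(Pplat−PEEP) + (PIP−Pplat)] = 0.415 × [0.5×13.0 + 7.0] = 0.415 × 13.5 = 5.603 L·cmH2O.
Power = 12 × 5.603 = 67.236 L·cmH2O/min.
× 0.098 J/(L·cmH2O) → 6.589 J/min.

6.6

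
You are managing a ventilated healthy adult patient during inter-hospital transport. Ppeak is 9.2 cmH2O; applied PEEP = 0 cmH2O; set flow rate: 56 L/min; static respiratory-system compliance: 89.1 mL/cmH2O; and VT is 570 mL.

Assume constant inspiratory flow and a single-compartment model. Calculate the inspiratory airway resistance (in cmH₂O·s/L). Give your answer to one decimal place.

Flow: 56 L/min ÷ 60 = 0.9333 L/s.
Equation of motion (constant flow): PIP = Vt/C + R·V̇ + PEEP.
R·V̇ = PIP − Vt/C − PEEP = 9.2 − 570/89.1 − 0 = 9.2 − 6.397 − 0 = 2.803 cmH2O.
R = 2.803 / 0.9333 = 3.003 cmH2O·s/L.

3.0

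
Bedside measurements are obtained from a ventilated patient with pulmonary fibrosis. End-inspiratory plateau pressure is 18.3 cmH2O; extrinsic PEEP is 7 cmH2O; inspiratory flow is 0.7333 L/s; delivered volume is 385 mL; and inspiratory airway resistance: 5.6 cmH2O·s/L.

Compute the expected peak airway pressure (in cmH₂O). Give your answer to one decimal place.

22.4

PIP = Pplat + Raw × flow = 18.3 + 5.6 × 0.7333 = 18.3 + 4.106 = 22.406 cmH2O.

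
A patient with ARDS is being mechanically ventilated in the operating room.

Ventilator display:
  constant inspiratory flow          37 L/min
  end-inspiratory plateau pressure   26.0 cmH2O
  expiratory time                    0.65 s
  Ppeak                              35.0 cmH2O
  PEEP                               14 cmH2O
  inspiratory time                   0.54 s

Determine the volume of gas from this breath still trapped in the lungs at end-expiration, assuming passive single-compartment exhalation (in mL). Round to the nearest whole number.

Flow: 37 L/min ÷ 60 = 0.6167 L/s.
Vt = flow × Ti = 0.6167 L/s × 0.54 s × 1000 mL/L = 333.02 mL.
R = (PIP − Pplat)/V̇ = (35.0 − 26.0) / 0.6167 = 9.0/0.6167 = 14.594 cmH2O·s/L.
C = Vt/(Pplat − PEEP) = 333.02 / (26.0 − 14) = 333.02/12.0 = 27.752 mL/cmH2O.
τ = R × C = 14.594 × 0.02775 L/cmH2O = 0.405 s.
Fraction remaining = e^(−Te/τ) = e^(−0.65/0.405) = 0.2009.
Trapped volume = 333.02 × 0.2009 = 66.904 mL.

67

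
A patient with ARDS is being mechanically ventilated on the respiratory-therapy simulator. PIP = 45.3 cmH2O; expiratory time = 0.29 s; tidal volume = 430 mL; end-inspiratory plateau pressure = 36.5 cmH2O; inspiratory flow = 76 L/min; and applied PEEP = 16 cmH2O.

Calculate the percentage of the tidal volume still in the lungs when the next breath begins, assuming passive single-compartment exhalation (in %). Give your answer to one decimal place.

13.7

Flow: 76 L/min ÷ 60 = 1.2667 L/s.
R = (PIP − Pplat)/V̇ = (45.3 − 36.5) / 1.2667 = 8.8/1.2667 = 6.947 cmH2O·s/L.
C = Vt/(Pplat − PEEP) = 430.0 / (36.5 − 16) = 430.0/20.5 = 20.976 mL/cmH2O.
τ = R × C = 6.947 × 0.02098 L/cmH2O = 0.1457 s.
Fraction remaining at end-expiration = e^(−Te/τ) = e^(−0.29/0.1457) = 0.1366 → 13.66%.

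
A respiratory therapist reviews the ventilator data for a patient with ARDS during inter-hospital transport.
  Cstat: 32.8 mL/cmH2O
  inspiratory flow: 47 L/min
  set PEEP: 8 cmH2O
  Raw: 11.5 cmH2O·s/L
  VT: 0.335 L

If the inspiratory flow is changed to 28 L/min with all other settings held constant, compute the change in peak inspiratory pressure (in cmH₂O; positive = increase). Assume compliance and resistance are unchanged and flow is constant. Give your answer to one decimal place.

Flow: 47 L/min ÷ 60 = 0.7833 L/s.
New flow: 28 L/min ÷ 60 = 0.4667 L/s.
PIP = Vt/C + R·V̇ + PEEP (constant-flow equation of motion).
Only the resistive term changes: ΔPIP = R × ΔV̇ = 11.5 × (0.4667 − 0.7833) = 11.5 × -0.3166 = -3.641 cmH2O.

-3.6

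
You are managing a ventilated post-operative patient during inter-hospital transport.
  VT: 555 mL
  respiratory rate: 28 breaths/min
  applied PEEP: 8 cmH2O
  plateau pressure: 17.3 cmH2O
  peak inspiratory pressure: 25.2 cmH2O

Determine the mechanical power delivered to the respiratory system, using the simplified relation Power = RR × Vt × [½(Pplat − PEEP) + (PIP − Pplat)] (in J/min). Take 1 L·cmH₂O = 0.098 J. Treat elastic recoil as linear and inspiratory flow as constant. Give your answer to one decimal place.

Per-breath work = Vt × [½(Pplat−PEEP) + (PIP−Pplat)] = 0.555 × [0.5×9.3 + 7.9] = 0.555 × 12.55 = 6.965 L·cmH2O.
Power = 28 × 6.965 = 195.02 L·cmH2O/min.
× 0.098 J/(L·cmH2O) → 19.112 J/min.

19.1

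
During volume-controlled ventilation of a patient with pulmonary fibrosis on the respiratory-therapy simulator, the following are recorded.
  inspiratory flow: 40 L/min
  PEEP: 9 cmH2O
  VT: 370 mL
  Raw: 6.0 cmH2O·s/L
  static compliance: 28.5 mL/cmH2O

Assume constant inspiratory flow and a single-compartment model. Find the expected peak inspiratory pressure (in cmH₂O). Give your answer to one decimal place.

Flow: 40 L/min ÷ 60 = 0.6667 L/s.
Equation of motion (constant flow): PIP = Vt/C + R·V̇ + PEEP.
PIP = 370/28.5 + 6.0×0.6667 + 9 = 12.982 + 4.0 + 9 = 25.982 cmH2O.

26.0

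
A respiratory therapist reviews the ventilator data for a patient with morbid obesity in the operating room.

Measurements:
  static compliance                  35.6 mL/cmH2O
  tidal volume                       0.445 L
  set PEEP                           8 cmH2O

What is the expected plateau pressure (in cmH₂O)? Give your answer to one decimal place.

Pplat = PEEP + Vt / Cstat = 8 + 445 / 35.6 = 8 + 12.5 = 20.5 cmH2O.

20.5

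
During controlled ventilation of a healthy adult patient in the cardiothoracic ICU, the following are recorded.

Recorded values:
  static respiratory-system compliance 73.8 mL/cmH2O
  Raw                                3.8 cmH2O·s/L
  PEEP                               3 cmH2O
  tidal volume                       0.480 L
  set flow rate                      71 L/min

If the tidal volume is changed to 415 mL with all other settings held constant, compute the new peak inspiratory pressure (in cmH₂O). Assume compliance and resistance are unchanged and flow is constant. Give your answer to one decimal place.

Flow: 71 L/min ÷ 60 = 1.1833 L/s.
PIP = Vt/C + R·V̇ + PEEP (constant-flow equation of motion).
Only the elastic term changes: ΔPIP = ΔVt / C = (415 − 480) / 73.8 = -0.8808 cmH2O.
Original PIP = 480/73.8 + 3.8×1.1833 + 3 = 14.001 cmH2O; new PIP = 14.001 + (-0.8808) = 13.12 cmH2O.

13.1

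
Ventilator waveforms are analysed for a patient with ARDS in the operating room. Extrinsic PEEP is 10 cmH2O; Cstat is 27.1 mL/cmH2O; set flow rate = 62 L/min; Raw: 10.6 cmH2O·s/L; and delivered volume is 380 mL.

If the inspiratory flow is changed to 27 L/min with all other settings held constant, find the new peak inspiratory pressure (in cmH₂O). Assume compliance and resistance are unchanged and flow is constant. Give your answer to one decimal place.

Flow: 62 L/min ÷ 60 = 1.0333 L/s.
New flow: 27 L/min ÷ 60 = 0.45 L/s.
PIP = Vt/C + R·V̇ + PEEP (constant-flow equation of motion).
Only the resistive term changes: ΔPIP = R × ΔV̇ = 10.6 × (0.45 − 1.0333) = 10.6 × -0.5833 = -6.183 cmH2O.
Original PIP = 380/27.1 + 10.6×1.0333 + 10 = 34.975 cmH2O; new PIP = 34.975 + (-6.183) = 28.792 cmH2O.

28.8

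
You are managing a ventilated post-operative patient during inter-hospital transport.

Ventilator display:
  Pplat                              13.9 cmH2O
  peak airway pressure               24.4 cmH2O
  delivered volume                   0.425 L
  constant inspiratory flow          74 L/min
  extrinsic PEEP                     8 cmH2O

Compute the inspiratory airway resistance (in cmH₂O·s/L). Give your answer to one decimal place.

8.5

Flow: 74 L/min ÷ 60 = 1.2333 L/s.
Raw = (PIP − Pplat) / flow = (24.4 − 13.9) / 1.2333 = 10.5 / 1.2333 = 8.514 cmH2O·s/L.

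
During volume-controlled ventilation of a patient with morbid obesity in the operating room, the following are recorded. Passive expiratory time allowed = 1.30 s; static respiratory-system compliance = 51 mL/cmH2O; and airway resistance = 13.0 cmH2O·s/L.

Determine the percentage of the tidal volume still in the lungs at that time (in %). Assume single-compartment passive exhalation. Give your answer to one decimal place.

τ = R × C = 13.0 × 51 mL/cmH2O = 13.0 × 0.051 L/cmH2O = 0.663 s.
Passive exhalation: V(t)/V₀ = e^(−t/τ) = e^(−1.30/0.663) = 0.1407.
Fraction remaining = 0.1407 → 14.07%.

14.1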